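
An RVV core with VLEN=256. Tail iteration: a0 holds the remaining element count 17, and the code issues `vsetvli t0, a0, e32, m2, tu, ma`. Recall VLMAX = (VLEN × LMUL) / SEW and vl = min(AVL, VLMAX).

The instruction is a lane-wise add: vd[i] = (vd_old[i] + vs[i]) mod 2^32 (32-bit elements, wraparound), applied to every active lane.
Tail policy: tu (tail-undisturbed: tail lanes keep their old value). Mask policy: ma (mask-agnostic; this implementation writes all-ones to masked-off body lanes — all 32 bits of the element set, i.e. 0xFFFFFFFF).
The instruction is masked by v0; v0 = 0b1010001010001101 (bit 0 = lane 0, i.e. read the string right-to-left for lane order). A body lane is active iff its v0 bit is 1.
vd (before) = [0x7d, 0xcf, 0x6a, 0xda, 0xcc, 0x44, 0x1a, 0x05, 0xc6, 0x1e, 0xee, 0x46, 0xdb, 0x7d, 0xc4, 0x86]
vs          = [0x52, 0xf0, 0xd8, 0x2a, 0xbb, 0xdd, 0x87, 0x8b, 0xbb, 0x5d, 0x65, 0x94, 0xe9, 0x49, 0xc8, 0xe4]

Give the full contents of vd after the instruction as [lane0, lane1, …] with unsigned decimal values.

vd = [207, 4294967295, 322, 260, 4294967295, 4294967295, 4294967295, 144, 4294967295, 123, 4294967295, 4294967295, 4294967295, 198, 4294967295, 362]

VLMAX = (256 × 2) / 32 = 16 lanes
vl = min(AVL, VLMAX) = min(17, 16) = 16
[0] add(0x7d,0x52) = 0xcf
[1] mask-off/ones = 0xffffffff
[2] add(0x6a,0xd8) = 0x142
[3] add(0xda,0x2a) = 0x104
[4] mask-off/ones = 0xffffffff
[5] mask-off/ones = 0xffffffff
[6] mask-off/ones = 0xffffffff
[7] add(0x05,0x8b) = 0x90
[8] mask-off/ones = 0xffffffff
[9] add(0x1e,0x5d) = 0x7b
[10] mask-off/ones = 0xffffffff
[11] mask-off/ones = 0xffffffff
[12] mask-off/ones = 0xffffffff
[13] add(0x7d,0x49) = 0xc6
[14] mask-off/ones = 0xffffffff
[15] add(0x86,0xe4) = 0x16a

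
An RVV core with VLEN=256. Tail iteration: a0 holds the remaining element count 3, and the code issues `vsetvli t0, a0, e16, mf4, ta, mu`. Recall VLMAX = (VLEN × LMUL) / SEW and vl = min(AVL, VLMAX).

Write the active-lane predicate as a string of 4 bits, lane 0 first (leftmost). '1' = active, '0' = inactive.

predicate = 1110

VLMAX = VLEN×LMUL/SEW = 256×1/4/16 = 4
vl ← min(3, 4) = 3
bits (lane 0 leftmost): 1110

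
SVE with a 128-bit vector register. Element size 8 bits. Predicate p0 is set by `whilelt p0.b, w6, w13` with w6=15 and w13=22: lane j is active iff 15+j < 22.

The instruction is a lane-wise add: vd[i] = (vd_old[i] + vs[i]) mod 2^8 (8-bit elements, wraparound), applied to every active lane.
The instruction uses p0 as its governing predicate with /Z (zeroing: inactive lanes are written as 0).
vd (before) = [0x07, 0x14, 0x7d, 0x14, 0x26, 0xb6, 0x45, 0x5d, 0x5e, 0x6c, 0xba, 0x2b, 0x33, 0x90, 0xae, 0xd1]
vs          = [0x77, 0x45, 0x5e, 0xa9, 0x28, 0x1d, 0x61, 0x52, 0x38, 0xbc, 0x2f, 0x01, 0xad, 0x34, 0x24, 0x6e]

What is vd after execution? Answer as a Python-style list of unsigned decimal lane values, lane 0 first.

vd = [126, 89, 219, 189, 78, 211, 166, 0, 0, 0, 0, 0, 0, 0, 0, 0]

128-bit reg / 8-bit elem → 16 lanes
whilelt: lane j active iff 15+j < 22 → j < 7 → 7 active
lane  0: add(0x07,0x77) ⇒ 0x7e
lane  1: add(0x14,0x45) ⇒ 0x59
lane  2: add(0x7d,0x5e) ⇒ 0xdb
lane  3: add(0x14,0xa9) ⇒ 0xbd
lane  4: add(0x26,0x28) ⇒ 0x4e
lane  5: add(0xb6,0x1d) ⇒ 0xd3
lane  6: add(0x45,0x61) ⇒ 0xa6
lane  7: tail/zero ⇒ 0x00
lane  8: tail/zero ⇒ 0x00
lane  9: tail/zero ⇒ 0x00
lane 10: tail/zero ⇒ 0x00
lane 11: tail/zero ⇒ 0x00
lane 12: tail/zero ⇒ 0x00
lane 13: tail/zero ⇒ 0x00
lane 14: tail/zero ⇒ 0x00
lane 15: tail/zero ⇒ 0x00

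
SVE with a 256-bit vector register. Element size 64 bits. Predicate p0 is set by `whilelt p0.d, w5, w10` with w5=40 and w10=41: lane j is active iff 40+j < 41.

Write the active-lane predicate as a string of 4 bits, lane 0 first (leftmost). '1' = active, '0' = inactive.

predicate = 1000

256-bit reg / 64-bit elem → 4 lanes
p0[j] = (40+j < 41); true for j=0..0 → 1 lanes set
bits (lane 0 leftmost): 1000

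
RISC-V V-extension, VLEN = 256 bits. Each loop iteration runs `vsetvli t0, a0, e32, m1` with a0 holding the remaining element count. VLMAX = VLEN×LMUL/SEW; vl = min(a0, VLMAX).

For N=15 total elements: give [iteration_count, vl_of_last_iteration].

[iterations, last_vl] = [2, 7]

lanes per group: 256·1/32 = 8
iterations = ceil(15/8) = 2; final-pass vl = 7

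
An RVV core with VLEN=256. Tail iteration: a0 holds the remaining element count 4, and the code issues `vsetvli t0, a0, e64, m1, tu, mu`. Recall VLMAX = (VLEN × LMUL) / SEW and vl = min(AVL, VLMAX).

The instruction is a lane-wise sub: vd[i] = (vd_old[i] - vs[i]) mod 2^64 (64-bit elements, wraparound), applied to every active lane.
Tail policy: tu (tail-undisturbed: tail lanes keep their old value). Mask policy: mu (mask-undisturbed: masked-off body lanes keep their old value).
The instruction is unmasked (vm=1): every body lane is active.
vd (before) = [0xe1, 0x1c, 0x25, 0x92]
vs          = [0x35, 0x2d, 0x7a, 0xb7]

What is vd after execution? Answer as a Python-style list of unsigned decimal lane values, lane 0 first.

VLMAX = (256 × 1) / 64 = 4 lanes
vl ← min(4, 4) = 4
  i=0: sub(0xe1,0x35) → 172
  i=1: sub(0x1c,0x2d) → 18446744073709551599
  i=2: sub(0x25,0x7a) → 18446744073709551531
  i=3: sub(0x92,0xb7) → 18446744073709551579

vd = [172, 18446744073709551599, 18446744073709551531, 18446744073709551579]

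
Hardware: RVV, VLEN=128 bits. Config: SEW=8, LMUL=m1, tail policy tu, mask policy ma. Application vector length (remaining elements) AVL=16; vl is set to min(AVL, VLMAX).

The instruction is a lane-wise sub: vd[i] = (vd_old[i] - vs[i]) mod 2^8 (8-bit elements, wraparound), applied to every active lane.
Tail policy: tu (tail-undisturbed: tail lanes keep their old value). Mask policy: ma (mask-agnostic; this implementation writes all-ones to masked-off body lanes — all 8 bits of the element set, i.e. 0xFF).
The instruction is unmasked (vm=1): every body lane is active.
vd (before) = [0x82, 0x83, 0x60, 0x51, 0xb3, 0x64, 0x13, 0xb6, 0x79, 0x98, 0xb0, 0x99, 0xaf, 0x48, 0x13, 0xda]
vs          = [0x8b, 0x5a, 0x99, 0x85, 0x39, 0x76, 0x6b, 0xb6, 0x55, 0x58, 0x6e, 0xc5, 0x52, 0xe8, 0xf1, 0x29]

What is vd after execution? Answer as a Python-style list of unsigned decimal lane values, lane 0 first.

vd = [247, 41, 199, 204, 122, 238, 168, 0, 36, 64, 66, 212, 93, 96, 34, 177]

VLMAX = (128 × 1) / 8 = 16 lanes
vl ← min(16, 16) = 16
vd[0] sub(0x82,0x8b) -> 0xf7
vd[1] sub(0x83,0x5a) -> 0x29
vd[2] sub(0x60,0x99) -> 0xc7
vd[3] sub(0x51,0x85) -> 0xcc
vd[4] sub(0xb3,0x39) -> 0x7a
vd[5] sub(0x64,0x76) -> 0xee
vd[6] sub(0x13,0x6b) -> 0xa8
vd[7] sub(0xb6,0xb6) -> 0x00
vd[8] sub(0x79,0x55) -> 0x24
vd[9] sub(0x98,0x58) -> 0x40
vd[10] sub(0xb0,0x6e) -> 0x42
vd[11] sub(0x99,0xc5) -> 0xd4
vd[12] sub(0xaf,0x52) -> 0x5d
vd[13] sub(0x48,0xe8) -> 0x60
vd[14] sub(0x13,0xf1) -> 0x22
vd[15] sub(0xda,0x29) -> 0xb1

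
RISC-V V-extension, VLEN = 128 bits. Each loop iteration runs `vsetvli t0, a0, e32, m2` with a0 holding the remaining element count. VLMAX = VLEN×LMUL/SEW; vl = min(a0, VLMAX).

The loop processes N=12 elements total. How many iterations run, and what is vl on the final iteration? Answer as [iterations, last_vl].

VLMAX = (128 × 2) / 32 = 8 lanes
iterations = ceil(12/8) = 2; final-pass vl = 4

[iterations, last_vl] = [2, 4]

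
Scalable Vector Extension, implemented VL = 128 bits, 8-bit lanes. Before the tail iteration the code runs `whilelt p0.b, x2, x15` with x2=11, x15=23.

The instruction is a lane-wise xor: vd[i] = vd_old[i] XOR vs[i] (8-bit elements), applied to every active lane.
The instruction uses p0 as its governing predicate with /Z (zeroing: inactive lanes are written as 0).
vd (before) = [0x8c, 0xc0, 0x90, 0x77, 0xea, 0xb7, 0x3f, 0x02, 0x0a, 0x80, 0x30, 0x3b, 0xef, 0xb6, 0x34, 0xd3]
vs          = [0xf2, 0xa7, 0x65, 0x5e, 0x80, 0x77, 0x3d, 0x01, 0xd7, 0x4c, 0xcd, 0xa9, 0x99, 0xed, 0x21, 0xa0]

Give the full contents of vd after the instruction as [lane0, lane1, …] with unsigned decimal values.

vd = [126, 103, 245, 41, 106, 192, 2, 3, 221, 204, 253, 146, 0, 0, 0, 0]

128-bit reg / 8-bit elem → 16 lanes
p0[j] = (11+j < 23); true for j=0..11 → 12 lanes set
[0] xor(0x8c,0xf2) = 0x7e
[1] xor(0xc0,0xa7) = 0x67
[2] xor(0x90,0x65) = 0xf5
[3] xor(0x77,0x5e) = 0x29
[4] xor(0xea,0x80) = 0x6a
[5] xor(0xb7,0x77) = 0xc0
[6] xor(0x3f,0x3d) = 0x02
[7] xor(0x02,0x01) = 0x03
[8] xor(0x0a,0xd7) = 0xdd
[9] xor(0x80,0x4c) = 0xcc
[10] xor(0x30,0xcd) = 0xfd
[11] xor(0x3b,0xa9) = 0x92
[12] tail/zero = 0x00
[13] tail/zero = 0x00
[14] tail/zero = 0x00
[15] tail/zero = 0x00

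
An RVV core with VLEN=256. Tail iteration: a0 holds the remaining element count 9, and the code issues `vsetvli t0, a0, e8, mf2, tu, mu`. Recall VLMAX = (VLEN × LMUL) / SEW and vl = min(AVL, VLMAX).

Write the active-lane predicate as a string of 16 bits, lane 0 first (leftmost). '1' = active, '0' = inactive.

predicate = 1111111110000000

VLMAX = VLEN×LMUL/SEW = 256×1/2/8 = 16
AVL=9 ≤ VLMAX=16, so vl = 9
bits (lane 0 leftmost): 1111111110000000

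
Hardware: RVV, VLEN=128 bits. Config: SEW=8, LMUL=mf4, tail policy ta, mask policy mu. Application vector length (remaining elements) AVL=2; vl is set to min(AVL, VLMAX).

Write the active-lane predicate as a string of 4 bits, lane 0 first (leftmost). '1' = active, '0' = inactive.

predicate = 1100

lanes per group: 128·1/4/8 = 4
vl = min(AVL, VLMAX) = min(2, 4) = 2
bits (lane 0 leftmost): 1100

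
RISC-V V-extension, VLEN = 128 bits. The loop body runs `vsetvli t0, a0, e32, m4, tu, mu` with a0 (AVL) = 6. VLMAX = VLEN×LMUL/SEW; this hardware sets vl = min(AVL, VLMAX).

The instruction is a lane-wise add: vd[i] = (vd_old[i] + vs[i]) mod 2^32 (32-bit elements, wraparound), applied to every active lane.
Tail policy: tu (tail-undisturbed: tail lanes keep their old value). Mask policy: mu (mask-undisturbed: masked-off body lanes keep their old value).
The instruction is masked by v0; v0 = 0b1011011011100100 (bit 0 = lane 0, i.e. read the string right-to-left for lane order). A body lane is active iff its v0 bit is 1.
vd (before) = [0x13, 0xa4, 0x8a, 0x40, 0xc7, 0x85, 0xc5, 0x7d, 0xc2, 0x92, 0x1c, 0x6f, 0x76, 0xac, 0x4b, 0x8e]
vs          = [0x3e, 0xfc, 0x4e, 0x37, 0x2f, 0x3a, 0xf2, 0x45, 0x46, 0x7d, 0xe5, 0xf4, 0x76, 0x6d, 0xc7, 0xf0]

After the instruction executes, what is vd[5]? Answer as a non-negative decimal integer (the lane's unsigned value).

lanes per group: 128·4/32 = 16
AVL=6 ≤ VLMAX=16, so vl = 6
lane  0: mask-off/keep ⇒ 0x13
lane  1: mask-off/keep ⇒ 0xa4
lane  2: add(0x8a,0x4e) ⇒ 0xd8
lane  3: mask-off/keep ⇒ 0x40
lane  4: mask-off/keep ⇒ 0xc7
lane  5: add(0x85,0x3a) ⇒ 0xbf
lane  6: tail/keep ⇒ 0xc5
lane  7: tail/keep ⇒ 0x7d
lane  8: tail/keep ⇒ 0xc2
lane  9: tail/keep ⇒ 0x92
lane 10: tail/keep ⇒ 0x1c
lane 11: tail/keep ⇒ 0x6f
lane 12: tail/keep ⇒ 0x76
lane 13: tail/keep ⇒ 0xac
lane 14: tail/keep ⇒ 0x4b
lane 15: tail/keep ⇒ 0x8e

vd[5] = 191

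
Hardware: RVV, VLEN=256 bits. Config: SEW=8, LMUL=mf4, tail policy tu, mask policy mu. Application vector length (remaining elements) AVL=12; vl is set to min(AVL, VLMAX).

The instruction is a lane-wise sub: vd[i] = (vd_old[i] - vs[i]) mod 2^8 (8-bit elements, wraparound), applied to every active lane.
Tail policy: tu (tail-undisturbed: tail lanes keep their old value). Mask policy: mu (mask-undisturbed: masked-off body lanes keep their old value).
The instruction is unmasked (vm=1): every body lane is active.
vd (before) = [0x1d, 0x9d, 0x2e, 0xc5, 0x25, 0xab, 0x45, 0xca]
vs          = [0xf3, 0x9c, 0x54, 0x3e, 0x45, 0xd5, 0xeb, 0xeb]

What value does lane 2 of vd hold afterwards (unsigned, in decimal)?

vd[2] = 218

VLMAX = VLEN×LMUL/SEW = 256×1/4/8 = 8
vl = min(AVL, VLMAX) = min(12, 8) = 8
  i=0: sub(0x1d,0xf3) → 42
  i=1: sub(0x9d,0x9c) → 1
  i=2: sub(0x2e,0x54) → 218
  i=3: sub(0xc5,0x3e) → 135
  i=4: sub(0x25,0x45) → 224
  i=5: sub(0xab,0xd5) → 214
  i=6: sub(0x45,0xeb) → 90
  i=7: sub(0xca,0xeb) → 223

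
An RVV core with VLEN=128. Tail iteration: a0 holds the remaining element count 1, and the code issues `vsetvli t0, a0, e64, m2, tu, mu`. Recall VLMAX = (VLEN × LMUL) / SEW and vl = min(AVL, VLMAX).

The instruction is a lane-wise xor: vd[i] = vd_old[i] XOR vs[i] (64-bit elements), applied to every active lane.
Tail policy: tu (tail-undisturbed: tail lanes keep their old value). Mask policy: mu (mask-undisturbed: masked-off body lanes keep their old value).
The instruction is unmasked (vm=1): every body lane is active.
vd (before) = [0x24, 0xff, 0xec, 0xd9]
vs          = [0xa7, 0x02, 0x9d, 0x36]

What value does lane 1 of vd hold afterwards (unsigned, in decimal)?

vd[1] = 255

VLMAX = VLEN×LMUL/SEW = 128×2/64 = 4
vl ← min(1, 4) = 1
[0] xor(0x24,0xa7) = 0x83
[1] tail/keep = 0xff
[2] tail/keep = 0xec
[3] tail/keep = 0xd9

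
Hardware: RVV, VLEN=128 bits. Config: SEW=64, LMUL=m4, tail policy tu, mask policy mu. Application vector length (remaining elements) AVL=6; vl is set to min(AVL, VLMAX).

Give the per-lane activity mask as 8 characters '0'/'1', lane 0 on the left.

VLMAX = VLEN×LMUL/SEW = 128×4/64 = 8
vl = min(AVL, VLMAX) = min(6, 8) = 6
bits (lane 0 leftmost): 11111100

predicate = 11111100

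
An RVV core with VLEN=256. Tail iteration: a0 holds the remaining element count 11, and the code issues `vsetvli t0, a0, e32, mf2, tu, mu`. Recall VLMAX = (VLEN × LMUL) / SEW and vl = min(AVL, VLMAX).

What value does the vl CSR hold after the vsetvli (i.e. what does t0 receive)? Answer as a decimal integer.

VLMAX = VLEN×LMUL/SEW = 256×1/2/32 = 4
vl ← min(11, 4) = 4

vl = 4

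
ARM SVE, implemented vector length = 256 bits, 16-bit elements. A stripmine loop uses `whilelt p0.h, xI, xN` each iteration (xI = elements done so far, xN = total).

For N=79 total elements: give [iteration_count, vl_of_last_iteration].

register lanes = 256/16 = 16
N=79: ⌈79/16⌉ = 5 iters; last vl = 79 − 4×16 = 15

[iterations, last_vl] = [5, 15]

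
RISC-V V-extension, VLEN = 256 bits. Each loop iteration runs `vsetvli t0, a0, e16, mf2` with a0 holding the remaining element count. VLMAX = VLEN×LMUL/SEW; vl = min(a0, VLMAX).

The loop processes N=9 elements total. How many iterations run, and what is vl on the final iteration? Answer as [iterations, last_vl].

[iterations, last_vl] = [2, 1]

VLMAX = (256 × 1/2) / 16 = 8 lanes
N=9: ⌈9/8⌉ = 2 iters; last vl = 9 − 1×8 = 1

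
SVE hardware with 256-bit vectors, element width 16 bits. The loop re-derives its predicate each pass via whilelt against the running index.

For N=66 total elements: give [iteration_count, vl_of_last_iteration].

register lanes = 256/16 = 16
66 elements at 16/iter → 5 passes, remainder 2 on the last

[iterations, last_vl] = [5, 2]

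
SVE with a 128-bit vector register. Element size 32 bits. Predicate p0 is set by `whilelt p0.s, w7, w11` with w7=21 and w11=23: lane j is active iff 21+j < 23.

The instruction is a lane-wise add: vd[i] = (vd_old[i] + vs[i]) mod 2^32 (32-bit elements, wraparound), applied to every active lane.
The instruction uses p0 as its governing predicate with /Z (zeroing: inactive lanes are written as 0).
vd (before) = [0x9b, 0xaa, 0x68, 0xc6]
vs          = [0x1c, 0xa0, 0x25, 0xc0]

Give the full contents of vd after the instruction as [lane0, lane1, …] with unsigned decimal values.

lane count: 128 div 32 = 4
active while 21+j < 23, i.e. j ∈ [0,2) capped at 4 ⇒ 2
vd[0] add(0x9b,0x1c) -> 0xb7
vd[1] add(0xaa,0xa0) -> 0x14a
vd[2] tail/zero -> 0x00
vd[3] tail/zero -> 0x00

vd = [183, 330, 0, 0]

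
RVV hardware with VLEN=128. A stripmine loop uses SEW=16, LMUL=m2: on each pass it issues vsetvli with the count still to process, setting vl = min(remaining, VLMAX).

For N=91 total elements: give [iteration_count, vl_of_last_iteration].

[iterations, last_vl] = [6, 11]

VLMAX = VLEN×LMUL/SEW = 128×2/16 = 16
iterations = ceil(91/16) = 6; final-pass vl = 11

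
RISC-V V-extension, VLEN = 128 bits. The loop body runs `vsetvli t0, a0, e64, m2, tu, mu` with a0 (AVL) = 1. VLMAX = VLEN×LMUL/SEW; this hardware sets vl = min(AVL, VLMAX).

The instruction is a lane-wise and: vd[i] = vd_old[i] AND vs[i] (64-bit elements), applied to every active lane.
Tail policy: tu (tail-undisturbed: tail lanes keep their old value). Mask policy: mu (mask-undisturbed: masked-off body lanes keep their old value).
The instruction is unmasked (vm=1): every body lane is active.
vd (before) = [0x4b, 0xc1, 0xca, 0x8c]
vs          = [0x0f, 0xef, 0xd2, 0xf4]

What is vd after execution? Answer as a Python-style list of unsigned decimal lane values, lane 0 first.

VLMAX = (128 × 2) / 64 = 4 lanes
vl ← min(1, 4) = 1
vd[0] and(0x4b,0x0f) -> 0x0b
vd[1] tail/keep -> 0xc1
vd[2] tail/keep -> 0xca
vd[3] tail/keep -> 0x8c

vd = [11, 193, 202, 140]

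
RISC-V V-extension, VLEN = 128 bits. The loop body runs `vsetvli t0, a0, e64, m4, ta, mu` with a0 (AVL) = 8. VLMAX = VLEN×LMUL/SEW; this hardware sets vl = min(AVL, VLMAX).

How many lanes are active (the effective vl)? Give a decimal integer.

lanes per group: 128·4/64 = 8
AVL=8 ≤ VLMAX=8, so vl = 8

vl = 8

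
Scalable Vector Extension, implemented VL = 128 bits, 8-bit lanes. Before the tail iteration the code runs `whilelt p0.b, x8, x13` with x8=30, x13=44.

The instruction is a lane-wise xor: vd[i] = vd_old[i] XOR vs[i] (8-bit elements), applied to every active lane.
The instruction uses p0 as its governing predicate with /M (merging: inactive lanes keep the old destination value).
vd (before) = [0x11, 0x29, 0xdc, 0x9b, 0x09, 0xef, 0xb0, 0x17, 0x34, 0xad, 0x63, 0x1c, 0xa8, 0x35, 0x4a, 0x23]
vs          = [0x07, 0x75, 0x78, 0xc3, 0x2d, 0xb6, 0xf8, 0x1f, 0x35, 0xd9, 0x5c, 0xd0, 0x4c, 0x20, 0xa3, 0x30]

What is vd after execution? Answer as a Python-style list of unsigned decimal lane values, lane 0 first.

128-bit reg / 8-bit elem → 16 lanes
whilelt: lane j active iff 30+j < 44 → j < 14 → 14 active
lane  0: xor(0x11,0x07) ⇒ 0x16
lane  1: xor(0x29,0x75) ⇒ 0x5c
lane  2: xor(0xdc,0x78) ⇒ 0xa4
lane  3: xor(0x9b,0xc3) ⇒ 0x58
lane  4: xor(0x09,0x2d) ⇒ 0x24
lane  5: xor(0xef,0xb6) ⇒ 0x59
lane  6: xor(0xb0,0xf8) ⇒ 0x48
lane  7: xor(0x17,0x1f) ⇒ 0x08
lane  8: xor(0x34,0x35) ⇒ 0x01
lane  9: xor(0xad,0xd9) ⇒ 0x74
lane 10: xor(0x63,0x5c) ⇒ 0x3f
lane 11: xor(0x1c,0xd0) ⇒ 0xcc
lane 12: xor(0xa8,0x4c) ⇒ 0xe4
lane 13: xor(0x35,0x20) ⇒ 0x15
lane 14: tail/keep ⇒ 0x4a
lane 15: tail/keep ⇒ 0x23

vd = [22, 92, 164, 88, 36, 89, 72, 8, 1, 116, 63, 204, 228, 21, 74, 35]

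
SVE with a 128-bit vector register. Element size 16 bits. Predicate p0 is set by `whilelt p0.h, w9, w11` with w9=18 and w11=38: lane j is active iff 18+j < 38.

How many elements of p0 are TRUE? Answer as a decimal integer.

register lanes = 128/16 = 8
p0[j] = (18+j < 38); true for j=0..7 → 8 lanes set

vl = 8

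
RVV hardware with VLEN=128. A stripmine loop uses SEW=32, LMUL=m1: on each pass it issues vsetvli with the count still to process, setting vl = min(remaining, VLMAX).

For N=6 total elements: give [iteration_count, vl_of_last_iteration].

lanes per group: 128·1/32 = 4
iterations = ceil(6/4) = 2; final-pass vl = 2

[iterations, last_vl] = [2, 2]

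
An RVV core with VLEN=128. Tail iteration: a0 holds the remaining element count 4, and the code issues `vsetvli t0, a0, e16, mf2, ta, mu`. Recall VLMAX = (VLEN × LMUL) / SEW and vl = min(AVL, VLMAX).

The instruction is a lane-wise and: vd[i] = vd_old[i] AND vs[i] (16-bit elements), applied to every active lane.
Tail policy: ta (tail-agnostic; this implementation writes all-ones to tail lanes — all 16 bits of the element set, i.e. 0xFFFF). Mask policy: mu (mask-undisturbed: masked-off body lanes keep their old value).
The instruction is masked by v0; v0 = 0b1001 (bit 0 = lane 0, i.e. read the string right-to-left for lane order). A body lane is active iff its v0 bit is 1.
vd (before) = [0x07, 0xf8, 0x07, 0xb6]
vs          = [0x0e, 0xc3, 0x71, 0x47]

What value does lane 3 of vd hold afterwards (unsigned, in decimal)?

VLMAX = (128 × 1/2) / 16 = 4 lanes
vl ← min(4, 4) = 4
lane  0: and(0x07,0x0e) ⇒ 0x06
lane  1: mask-off/keep ⇒ 0xf8
lane  2: mask-off/keep ⇒ 0x07
lane  3: and(0xb6,0x47) ⇒ 0x06

vd[3] = 6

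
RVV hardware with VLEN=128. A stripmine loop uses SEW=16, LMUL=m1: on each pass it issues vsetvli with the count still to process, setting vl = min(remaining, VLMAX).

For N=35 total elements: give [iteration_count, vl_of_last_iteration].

[iterations, last_vl] = [5, 3]

VLMAX = VLEN×LMUL/SEW = 128×1/16 = 8
N=35: ⌈35/8⌉ = 5 iters; last vl = 35 − 4×8 = 3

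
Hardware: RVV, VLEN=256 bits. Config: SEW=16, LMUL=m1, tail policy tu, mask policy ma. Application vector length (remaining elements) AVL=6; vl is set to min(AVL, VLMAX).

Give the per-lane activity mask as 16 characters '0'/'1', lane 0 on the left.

lanes per group: 256·1/16 = 16
AVL=6 ≤ VLMAX=16, so vl = 6
bits (lane 0 leftmost): 1111110000000000

predicate = 1111110000000000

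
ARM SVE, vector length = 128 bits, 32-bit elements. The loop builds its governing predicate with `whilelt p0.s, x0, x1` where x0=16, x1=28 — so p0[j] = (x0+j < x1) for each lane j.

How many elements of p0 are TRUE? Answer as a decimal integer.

vl = 4

lane count: 128 div 32 = 4
p0[j] = (16+j < 28); true for j=0..3 → 4 lanes set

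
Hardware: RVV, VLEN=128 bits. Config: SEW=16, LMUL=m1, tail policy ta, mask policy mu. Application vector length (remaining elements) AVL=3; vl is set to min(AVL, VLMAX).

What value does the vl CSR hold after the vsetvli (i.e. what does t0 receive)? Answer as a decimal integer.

VLMAX = VLEN×LMUL/SEW = 128×1/16 = 8
vl = min(AVL, VLMAX) = min(3, 8) = 3

vl = 3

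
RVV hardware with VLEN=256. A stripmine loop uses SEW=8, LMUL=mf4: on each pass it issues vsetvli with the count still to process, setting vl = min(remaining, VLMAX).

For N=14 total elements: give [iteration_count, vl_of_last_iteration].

VLMAX = (256 × 1/4) / 8 = 8 lanes
iterations = ceil(14/8) = 2; final-pass vl = 6

[iterations, last_vl] = [2, 6]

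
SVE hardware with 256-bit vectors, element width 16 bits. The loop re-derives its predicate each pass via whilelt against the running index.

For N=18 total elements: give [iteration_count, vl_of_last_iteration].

lane count: 256 div 16 = 16
18 elements at 16/iter → 2 passes, remainder 2 on the last

[iterations, last_vl] = [2, 2]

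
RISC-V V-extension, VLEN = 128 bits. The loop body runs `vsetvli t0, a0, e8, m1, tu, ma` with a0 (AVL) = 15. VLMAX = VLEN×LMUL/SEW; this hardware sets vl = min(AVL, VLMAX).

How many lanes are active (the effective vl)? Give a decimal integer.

VLMAX = (128 × 1) / 8 = 16 lanes
vl ← min(15, 16) = 15

vl = 15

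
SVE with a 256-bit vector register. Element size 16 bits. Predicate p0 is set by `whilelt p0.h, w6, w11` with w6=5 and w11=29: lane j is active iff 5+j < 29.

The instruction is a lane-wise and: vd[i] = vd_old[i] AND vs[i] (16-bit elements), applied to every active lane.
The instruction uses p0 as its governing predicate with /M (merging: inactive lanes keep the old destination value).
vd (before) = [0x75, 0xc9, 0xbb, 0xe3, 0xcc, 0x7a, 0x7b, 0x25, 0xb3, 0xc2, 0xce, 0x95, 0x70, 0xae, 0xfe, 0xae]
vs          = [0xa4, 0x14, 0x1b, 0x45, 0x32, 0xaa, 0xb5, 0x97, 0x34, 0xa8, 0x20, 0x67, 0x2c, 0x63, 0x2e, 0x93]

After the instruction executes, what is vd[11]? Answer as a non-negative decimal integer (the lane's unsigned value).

register lanes = 256/16 = 16
whilelt: lane j active iff 5+j < 29 → j < 24 → 16 active
lane  0: and(0x75,0xa4) ⇒ 0x24
lane  1: and(0xc9,0x14) ⇒ 0x00
lane  2: and(0xbb,0x1b) ⇒ 0x1b
lane  3: and(0xe3,0x45) ⇒ 0x41
lane  4: and(0xcc,0x32) ⇒ 0x00
lane  5: and(0x7a,0xaa) ⇒ 0x2a
lane  6: and(0x7b,0xb5) ⇒ 0x31
lane  7: and(0x25,0x97) ⇒ 0x05
lane  8: and(0xb3,0x34) ⇒ 0x30
lane  9: and(0xc2,0xa8) ⇒ 0x80
lane 10: and(0xce,0x20) ⇒ 0x00
lane 11: and(0x95,0x67) ⇒ 0x05
lane 12: and(0x70,0x2c) ⇒ 0x20
lane 13: and(0xae,0x63) ⇒ 0x22
lane 14: and(0xfe,0x2e) ⇒ 0x2e
lane 15: and(0xae,0x93) ⇒ 0x82

vd[11] = 5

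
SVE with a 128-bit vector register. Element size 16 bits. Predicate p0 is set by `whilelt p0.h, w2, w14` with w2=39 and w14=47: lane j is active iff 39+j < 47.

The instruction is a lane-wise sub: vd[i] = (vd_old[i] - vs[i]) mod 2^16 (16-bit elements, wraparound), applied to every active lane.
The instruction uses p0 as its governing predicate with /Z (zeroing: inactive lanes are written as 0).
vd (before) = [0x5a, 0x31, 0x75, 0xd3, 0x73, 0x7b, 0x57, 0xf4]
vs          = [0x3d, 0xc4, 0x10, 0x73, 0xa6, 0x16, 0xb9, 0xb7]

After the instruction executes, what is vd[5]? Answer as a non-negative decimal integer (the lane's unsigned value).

register lanes = 128/16 = 8
p0[j] = (39+j < 47); true for j=0..7 → 8 lanes set
  i=0: sub(0x5a,0x3d) → 29
  i=1: sub(0x31,0xc4) → 65389
  i=2: sub(0x75,0x10) → 101
  i=3: sub(0xd3,0x73) → 96
  i=4: sub(0x73,0xa6) → 65485
  i=5: sub(0x7b,0x16) → 101
  i=6: sub(0x57,0xb9) → 65438
  i=7: sub(0xf4,0xb7) → 61

vd[5] = 101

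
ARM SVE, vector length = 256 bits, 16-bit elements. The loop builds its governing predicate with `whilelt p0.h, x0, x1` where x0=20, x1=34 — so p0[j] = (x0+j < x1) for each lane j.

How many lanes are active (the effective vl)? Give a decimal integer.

256-bit reg / 16-bit elem → 16 lanes
active while 20+j < 34, i.e. j ∈ [0,14) capped at 16 ⇒ 14

vl = 14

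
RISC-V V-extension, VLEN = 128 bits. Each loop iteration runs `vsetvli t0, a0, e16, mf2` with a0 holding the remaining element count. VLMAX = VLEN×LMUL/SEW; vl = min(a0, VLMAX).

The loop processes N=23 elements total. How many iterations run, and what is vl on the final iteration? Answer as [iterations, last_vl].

VLMAX = VLEN×LMUL/SEW = 128×1/2/16 = 4
23 elements at 4/iter → 6 passes, remainder 3 on the last

[iterations, last_vl] = [6, 3]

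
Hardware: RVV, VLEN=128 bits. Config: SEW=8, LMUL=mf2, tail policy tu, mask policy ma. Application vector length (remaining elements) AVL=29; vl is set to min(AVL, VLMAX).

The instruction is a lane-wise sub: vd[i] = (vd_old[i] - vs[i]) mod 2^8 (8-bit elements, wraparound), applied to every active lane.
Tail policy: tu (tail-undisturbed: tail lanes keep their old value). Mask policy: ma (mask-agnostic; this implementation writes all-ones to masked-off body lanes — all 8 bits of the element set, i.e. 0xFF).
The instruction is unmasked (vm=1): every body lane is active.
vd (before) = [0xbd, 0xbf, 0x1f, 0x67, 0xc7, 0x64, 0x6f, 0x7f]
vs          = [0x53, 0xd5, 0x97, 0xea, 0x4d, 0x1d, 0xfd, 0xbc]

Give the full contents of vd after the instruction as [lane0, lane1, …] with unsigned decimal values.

vd = [106, 234, 136, 125, 122, 71, 114, 195]

VLMAX = (128 × 1/2) / 8 = 8 lanes
vl ← min(29, 8) = 8
vd[0] sub(0xbd,0x53) -> 0x6a
vd[1] sub(0xbf,0xd5) -> 0xea
vd[2] sub(0x1f,0x97) -> 0x88
vd[3] sub(0x67,0xea) -> 0x7d
vd[4] sub(0xc7,0x4d) -> 0x7a
vd[5] sub(0x64,0x1d) -> 0x47
vd[6] sub(0x6f,0xfd) -> 0x72
vd[7] sub(0x7f,0xbc) -> 0xc3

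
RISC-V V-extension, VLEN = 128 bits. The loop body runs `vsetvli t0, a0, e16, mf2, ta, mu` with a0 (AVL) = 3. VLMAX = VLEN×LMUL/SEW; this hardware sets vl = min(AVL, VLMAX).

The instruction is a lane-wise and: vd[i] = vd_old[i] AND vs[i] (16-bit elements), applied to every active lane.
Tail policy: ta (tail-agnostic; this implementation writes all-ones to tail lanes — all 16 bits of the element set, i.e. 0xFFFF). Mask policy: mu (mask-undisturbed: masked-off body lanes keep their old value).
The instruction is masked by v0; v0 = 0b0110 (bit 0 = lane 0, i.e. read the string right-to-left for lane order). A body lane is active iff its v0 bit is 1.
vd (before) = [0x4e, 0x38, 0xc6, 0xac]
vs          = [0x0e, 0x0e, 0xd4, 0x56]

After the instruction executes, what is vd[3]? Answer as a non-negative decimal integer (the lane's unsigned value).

vd[3] = 65535

VLMAX = (128 × 1/2) / 16 = 4 lanes
AVL=3 ≤ VLMAX=4, so vl = 3
vd[0] mask-off/keep -> 0x4e
vd[1] and(0x38,0x0e) -> 0x08
vd[2] and(0xc6,0xd4) -> 0xc4
vd[3] tail/ones -> 0xffff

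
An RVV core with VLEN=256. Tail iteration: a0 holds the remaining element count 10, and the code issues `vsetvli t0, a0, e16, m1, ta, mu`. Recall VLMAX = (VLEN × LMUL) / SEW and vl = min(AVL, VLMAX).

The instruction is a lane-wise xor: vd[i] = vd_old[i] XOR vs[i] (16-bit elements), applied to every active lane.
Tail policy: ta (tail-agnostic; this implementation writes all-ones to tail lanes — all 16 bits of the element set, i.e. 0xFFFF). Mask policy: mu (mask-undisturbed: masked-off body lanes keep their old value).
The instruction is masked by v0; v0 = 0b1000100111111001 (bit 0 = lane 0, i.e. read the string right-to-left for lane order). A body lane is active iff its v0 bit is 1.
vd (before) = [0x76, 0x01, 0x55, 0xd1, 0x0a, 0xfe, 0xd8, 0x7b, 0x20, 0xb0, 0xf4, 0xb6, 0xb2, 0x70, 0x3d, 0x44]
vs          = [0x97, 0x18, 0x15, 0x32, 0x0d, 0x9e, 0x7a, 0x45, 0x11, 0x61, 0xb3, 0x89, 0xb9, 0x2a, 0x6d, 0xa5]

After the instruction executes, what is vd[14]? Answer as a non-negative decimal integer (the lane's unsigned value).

lanes per group: 256·1/16 = 16
AVL=10 ≤ VLMAX=16, so vl = 10
  i=0: xor(0x76,0x97) → 225
  i=1: mask-off/keep → 1
  i=2: mask-off/keep → 85
  i=3: xor(0xd1,0x32) → 227
  i=4: xor(0x0a,0x0d) → 7
  i=5: xor(0xfe,0x9e) → 96
  i=6: xor(0xd8,0x7a) → 162
  i=7: xor(0x7b,0x45) → 62
  i=8: xor(0x20,0x11) → 49
  i=9: mask-off/keep → 176
  i=10: tail/ones → 65535
  i=11: tail/ones → 65535
  i=12: tail/ones → 65535
  i=13: tail/ones → 65535
  i=14: tail/ones → 65535
  i=15: tail/ones → 65535

vd[14] = 65535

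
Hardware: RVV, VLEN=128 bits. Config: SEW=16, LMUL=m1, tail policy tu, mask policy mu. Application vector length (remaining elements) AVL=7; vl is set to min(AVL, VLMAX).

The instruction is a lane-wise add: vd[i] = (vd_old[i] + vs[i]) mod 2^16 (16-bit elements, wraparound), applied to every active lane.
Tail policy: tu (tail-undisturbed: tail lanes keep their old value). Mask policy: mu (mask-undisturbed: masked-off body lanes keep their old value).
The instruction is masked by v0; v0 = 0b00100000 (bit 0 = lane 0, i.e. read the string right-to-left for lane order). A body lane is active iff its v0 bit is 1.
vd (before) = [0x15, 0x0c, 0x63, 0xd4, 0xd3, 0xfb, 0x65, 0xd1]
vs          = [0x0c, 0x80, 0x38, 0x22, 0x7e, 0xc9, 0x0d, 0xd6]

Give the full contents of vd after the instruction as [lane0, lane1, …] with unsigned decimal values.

VLMAX = (128 × 1) / 16 = 8 lanes
vl = min(AVL, VLMAX) = min(7, 8) = 7
  i=0: mask-off/keep → 21
  i=1: mask-off/keep → 12
  i=2: mask-off/keep → 99
  i=3: mask-off/keep → 212
  i=4: mask-off/keep → 211
  i=5: add(0xfb,0xc9) → 452
  i=6: mask-off/keep → 101
  i=7: tail/keep → 209

vd = [21, 12, 99, 212, 211, 452, 101, 209]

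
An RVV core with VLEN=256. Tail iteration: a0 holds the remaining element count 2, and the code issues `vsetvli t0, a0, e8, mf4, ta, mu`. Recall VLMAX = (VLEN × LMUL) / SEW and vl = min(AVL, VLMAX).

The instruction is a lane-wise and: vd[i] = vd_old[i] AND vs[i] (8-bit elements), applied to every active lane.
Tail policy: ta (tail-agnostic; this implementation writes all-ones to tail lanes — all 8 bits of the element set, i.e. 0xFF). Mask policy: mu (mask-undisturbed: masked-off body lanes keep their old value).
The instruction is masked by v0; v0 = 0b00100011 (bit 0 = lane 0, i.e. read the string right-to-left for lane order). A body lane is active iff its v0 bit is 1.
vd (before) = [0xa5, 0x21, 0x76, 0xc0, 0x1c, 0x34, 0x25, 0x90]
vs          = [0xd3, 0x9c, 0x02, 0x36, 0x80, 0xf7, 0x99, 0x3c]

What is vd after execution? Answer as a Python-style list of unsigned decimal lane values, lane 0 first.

lanes per group: 256·1/4/8 = 8
vl ← min(2, 8) = 2
vd[0] and(0xa5,0xd3) -> 0x81
vd[1] and(0x21,0x9c) -> 0x00
vd[2] tail/ones -> 0xff
vd[3] tail/ones -> 0xff
vd[4] tail/ones -> 0xff
vd[5] tail/ones -> 0xff
vd[6] tail/ones -> 0xff
vd[7] tail/ones -> 0xff

vd = [129, 0, 255, 255, 255, 255, 255, 255]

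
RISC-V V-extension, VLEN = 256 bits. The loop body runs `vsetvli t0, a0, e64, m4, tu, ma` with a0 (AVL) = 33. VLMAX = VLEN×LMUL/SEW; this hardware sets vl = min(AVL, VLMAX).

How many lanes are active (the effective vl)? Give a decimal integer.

VLMAX = VLEN×LMUL/SEW = 256×4/64 = 16
vl = min(AVL, VLMAX) = min(33, 16) = 16

vl = 16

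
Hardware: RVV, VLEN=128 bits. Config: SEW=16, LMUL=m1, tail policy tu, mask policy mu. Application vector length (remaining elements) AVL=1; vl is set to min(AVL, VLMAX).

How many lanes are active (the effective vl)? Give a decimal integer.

lanes per group: 128·1/16 = 8
AVL=1 ≤ VLMAX=8, so vl = 1

vl = 1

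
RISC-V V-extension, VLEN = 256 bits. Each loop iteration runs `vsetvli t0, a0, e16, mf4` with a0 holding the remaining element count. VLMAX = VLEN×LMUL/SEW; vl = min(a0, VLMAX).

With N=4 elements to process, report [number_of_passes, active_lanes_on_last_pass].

[iterations, last_vl] = [1, 4]

VLMAX = (256 × 1/4) / 16 = 4 lanes
N=4: ⌈4/4⌉ = 1 iters; last vl = 4 − 0×4 = 4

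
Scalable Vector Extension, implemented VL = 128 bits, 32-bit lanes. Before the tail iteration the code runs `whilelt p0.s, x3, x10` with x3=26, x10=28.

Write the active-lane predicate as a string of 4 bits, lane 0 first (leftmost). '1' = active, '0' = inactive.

predicate = 1100

lane count: 128 div 32 = 4
whilelt: lane j active iff 26+j < 28 → j < 2 → 2 active
bits (lane 0 leftmost): 1100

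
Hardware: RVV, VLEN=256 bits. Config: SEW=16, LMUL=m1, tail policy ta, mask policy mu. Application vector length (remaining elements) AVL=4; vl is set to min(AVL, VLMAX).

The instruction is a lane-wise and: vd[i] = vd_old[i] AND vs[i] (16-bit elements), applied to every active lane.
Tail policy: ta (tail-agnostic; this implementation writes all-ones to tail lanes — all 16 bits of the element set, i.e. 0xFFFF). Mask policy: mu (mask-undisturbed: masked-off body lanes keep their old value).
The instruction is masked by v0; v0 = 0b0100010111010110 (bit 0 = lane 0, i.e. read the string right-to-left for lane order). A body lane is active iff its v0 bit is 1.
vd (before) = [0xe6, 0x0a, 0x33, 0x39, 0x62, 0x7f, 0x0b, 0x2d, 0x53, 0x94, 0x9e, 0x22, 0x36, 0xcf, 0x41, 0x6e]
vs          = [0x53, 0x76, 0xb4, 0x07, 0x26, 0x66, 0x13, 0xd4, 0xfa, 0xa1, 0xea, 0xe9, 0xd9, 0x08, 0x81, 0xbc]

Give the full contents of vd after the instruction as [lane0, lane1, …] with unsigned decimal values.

vd = [230, 2, 48, 57, 65535, 65535, 65535, 65535, 65535, 65535, 65535, 65535, 65535, 65535, 65535, 65535]

VLMAX = VLEN×LMUL/SEW = 256×1/16 = 16
vl = min(AVL, VLMAX) = min(4, 16) = 4
vd[0] mask-off/keep -> 0xe6
vd[1] and(0x0a,0x76) -> 0x02
vd[2] and(0x33,0xb4) -> 0x30
vd[3] mask-off/keep -> 0x39
vd[4] tail/ones -> 0xffff
vd[5] tail/ones -> 0xffff
vd[6] tail/ones -> 0xffff
vd[7] tail/ones -> 0xffff
vd[8] tail/ones -> 0xffff
vd[9] tail/ones -> 0xffff
vd[10] tail/ones -> 0xffff
vd[11] tail/ones -> 0xffff
vd[12] tail/ones -> 0xffff
vd[13] tail/ones -> 0xffff
vd[14] tail/ones -> 0xffff
vd[15] tail/ones -> 0xffff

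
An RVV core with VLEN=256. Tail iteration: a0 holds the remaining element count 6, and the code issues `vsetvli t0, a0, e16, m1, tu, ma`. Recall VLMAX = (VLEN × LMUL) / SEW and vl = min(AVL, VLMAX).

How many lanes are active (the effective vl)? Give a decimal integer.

VLMAX = VLEN×LMUL/SEW = 256×1/16 = 16
vl ← min(6, 16) = 6

vl = 6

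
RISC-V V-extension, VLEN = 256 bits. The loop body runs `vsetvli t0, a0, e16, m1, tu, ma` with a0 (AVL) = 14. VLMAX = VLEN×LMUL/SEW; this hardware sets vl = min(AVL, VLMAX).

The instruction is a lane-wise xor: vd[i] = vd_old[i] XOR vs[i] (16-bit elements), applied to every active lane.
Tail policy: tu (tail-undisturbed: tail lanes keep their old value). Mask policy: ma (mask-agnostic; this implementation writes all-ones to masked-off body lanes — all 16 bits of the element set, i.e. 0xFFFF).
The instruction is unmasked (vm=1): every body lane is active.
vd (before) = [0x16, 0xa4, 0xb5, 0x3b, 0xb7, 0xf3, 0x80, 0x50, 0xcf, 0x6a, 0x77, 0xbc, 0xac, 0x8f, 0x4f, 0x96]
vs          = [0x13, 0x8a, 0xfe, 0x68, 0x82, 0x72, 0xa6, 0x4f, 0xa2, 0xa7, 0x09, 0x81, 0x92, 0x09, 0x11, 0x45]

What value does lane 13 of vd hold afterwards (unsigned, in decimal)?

VLMAX = (256 × 1) / 16 = 16 lanes
vl ← min(14, 16) = 14
vd[0] xor(0x16,0x13) -> 0x05
vd[1] xor(0xa4,0x8a) -> 0x2e
vd[2] xor(0xb5,0xfe) -> 0x4b
vd[3] xor(0x3b,0x68) -> 0x53
vd[4] xor(0xb7,0x82) -> 0x35
vd[5] xor(0xf3,0x72) -> 0x81
vd[6] xor(0x80,0xa6) -> 0x26
vd[7] xor(0x50,0x4f) -> 0x1f
vd[8] xor(0xcf,0xa2) -> 0x6d
vd[9] xor(0x6a,0xa7) -> 0xcd
vd[10] xor(0x77,0x09) -> 0x7e
vd[11] xor(0xbc,0x81) -> 0x3d
vd[12] xor(0xac,0x92) -> 0x3e
vd[13] xor(0x8f,0x09) -> 0x86
vd[14] tail/keep -> 0x4f
vd[15] tail/keep -> 0x96

vd[13] = 134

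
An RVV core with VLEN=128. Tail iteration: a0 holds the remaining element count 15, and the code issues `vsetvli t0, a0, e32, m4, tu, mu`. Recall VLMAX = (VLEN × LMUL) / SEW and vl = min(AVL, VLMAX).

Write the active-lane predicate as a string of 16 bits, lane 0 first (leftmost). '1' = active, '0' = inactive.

predicate = 1111111111111110

lanes per group: 128·4/32 = 16
vl = min(AVL, VLMAX) = min(15, 16) = 15
bits (lane 0 leftmost): 1111111111111110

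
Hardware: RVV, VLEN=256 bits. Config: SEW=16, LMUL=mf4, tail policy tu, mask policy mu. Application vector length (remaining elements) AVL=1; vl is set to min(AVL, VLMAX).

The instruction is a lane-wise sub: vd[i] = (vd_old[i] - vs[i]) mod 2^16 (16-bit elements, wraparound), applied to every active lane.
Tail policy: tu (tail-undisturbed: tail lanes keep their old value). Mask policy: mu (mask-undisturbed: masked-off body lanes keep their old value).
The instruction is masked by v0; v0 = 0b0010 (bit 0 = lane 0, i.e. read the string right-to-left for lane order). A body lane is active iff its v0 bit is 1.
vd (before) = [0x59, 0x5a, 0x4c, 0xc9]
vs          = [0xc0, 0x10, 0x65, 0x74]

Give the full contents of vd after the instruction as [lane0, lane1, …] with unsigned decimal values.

vd = [89, 90, 76, 201]

VLMAX = (256 × 1/4) / 16 = 4 lanes
vl ← min(1, 4) = 1
  i=0: mask-off/keep → 89
  i=1: tail/keep → 90
  i=2: tail/keep → 76
  i=3: tail/keep → 201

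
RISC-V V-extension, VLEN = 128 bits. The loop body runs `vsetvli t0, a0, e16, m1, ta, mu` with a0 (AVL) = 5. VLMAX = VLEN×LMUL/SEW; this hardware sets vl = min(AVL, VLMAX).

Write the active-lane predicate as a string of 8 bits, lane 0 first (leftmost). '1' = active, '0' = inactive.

predicate = 11111000

VLMAX = (128 × 1) / 16 = 8 lanes
vl ← min(5, 8) = 5
bits (lane 0 leftmost): 11111000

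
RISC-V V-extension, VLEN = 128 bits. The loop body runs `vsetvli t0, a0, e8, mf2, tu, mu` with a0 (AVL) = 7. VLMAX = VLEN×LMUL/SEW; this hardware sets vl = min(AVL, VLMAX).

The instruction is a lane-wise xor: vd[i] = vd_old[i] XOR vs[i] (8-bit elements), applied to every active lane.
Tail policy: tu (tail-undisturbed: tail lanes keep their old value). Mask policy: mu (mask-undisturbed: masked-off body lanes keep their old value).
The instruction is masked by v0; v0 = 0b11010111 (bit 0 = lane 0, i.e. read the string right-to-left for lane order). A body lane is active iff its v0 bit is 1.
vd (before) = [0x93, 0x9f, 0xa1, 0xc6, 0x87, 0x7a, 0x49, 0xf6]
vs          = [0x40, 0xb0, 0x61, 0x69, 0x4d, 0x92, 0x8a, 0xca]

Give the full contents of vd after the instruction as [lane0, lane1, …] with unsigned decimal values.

VLMAX = VLEN×LMUL/SEW = 128×1/2/8 = 8
AVL=7 ≤ VLMAX=8, so vl = 7
  i=0: xor(0x93,0x40) → 211
  i=1: xor(0x9f,0xb0) → 47
  i=2: xor(0xa1,0x61) → 192
  i=3: mask-off/keep → 198
  i=4: xor(0x87,0x4d) → 202
  i=5: mask-off/keep → 122
  i=6: xor(0x49,0x8a) → 195
  i=7: tail/keep → 246

vd = [211, 47, 192, 198, 202, 122, 195, 246]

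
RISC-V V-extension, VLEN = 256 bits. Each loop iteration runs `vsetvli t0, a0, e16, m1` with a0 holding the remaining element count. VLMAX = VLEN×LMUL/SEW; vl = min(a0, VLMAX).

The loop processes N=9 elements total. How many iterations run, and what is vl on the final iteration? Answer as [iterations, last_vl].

[iterations, last_vl] = [1, 9]

VLMAX = (256 × 1) / 16 = 16 lanes
iterations = ceil(9/16) = 1; final-pass vl = 9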